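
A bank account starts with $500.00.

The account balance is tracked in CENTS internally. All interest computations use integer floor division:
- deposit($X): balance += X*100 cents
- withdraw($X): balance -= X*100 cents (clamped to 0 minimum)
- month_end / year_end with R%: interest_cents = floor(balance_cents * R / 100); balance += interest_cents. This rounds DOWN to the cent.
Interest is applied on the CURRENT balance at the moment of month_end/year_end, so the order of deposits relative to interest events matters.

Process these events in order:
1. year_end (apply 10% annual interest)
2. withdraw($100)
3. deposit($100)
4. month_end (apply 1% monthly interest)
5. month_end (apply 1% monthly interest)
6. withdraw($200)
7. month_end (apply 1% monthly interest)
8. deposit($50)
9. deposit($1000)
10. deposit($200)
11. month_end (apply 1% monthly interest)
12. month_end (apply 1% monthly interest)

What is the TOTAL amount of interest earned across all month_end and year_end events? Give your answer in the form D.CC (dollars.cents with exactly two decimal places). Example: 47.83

After 1 (year_end (apply 10% annual interest)): balance=$550.00 total_interest=$50.00
After 2 (withdraw($100)): balance=$450.00 total_interest=$50.00
After 3 (deposit($100)): balance=$550.00 total_interest=$50.00
After 4 (month_end (apply 1% monthly interest)): balance=$555.50 total_interest=$55.50
After 5 (month_end (apply 1% monthly interest)): balance=$561.05 total_interest=$61.05
After 6 (withdraw($200)): balance=$361.05 total_interest=$61.05
After 7 (month_end (apply 1% monthly interest)): balance=$364.66 total_interest=$64.66
After 8 (deposit($50)): balance=$414.66 total_interest=$64.66
After 9 (deposit($1000)): balance=$1414.66 total_interest=$64.66
After 10 (deposit($200)): balance=$1614.66 total_interest=$64.66
After 11 (month_end (apply 1% monthly interest)): balance=$1630.80 total_interest=$80.80
After 12 (month_end (apply 1% monthly interest)): balance=$1647.10 total_interest=$97.10

Answer: 97.10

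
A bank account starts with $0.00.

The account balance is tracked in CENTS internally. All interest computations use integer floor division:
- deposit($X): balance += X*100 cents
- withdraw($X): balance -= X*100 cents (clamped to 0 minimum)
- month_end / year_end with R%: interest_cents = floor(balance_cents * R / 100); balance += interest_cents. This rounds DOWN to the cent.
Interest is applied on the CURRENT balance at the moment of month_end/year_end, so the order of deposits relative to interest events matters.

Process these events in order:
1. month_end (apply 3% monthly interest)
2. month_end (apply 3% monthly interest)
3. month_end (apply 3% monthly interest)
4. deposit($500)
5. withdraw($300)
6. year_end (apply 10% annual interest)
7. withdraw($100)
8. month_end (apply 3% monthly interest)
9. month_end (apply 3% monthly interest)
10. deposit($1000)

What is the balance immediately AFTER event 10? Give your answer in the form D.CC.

After 1 (month_end (apply 3% monthly interest)): balance=$0.00 total_interest=$0.00
After 2 (month_end (apply 3% monthly interest)): balance=$0.00 total_interest=$0.00
After 3 (month_end (apply 3% monthly interest)): balance=$0.00 total_interest=$0.00
After 4 (deposit($500)): balance=$500.00 total_interest=$0.00
After 5 (withdraw($300)): balance=$200.00 total_interest=$0.00
After 6 (year_end (apply 10% annual interest)): balance=$220.00 total_interest=$20.00
After 7 (withdraw($100)): balance=$120.00 total_interest=$20.00
After 8 (month_end (apply 3% monthly interest)): balance=$123.60 total_interest=$23.60
After 9 (month_end (apply 3% monthly interest)): balance=$127.30 total_interest=$27.30
After 10 (deposit($1000)): balance=$1127.30 total_interest=$27.30

Answer: 1127.30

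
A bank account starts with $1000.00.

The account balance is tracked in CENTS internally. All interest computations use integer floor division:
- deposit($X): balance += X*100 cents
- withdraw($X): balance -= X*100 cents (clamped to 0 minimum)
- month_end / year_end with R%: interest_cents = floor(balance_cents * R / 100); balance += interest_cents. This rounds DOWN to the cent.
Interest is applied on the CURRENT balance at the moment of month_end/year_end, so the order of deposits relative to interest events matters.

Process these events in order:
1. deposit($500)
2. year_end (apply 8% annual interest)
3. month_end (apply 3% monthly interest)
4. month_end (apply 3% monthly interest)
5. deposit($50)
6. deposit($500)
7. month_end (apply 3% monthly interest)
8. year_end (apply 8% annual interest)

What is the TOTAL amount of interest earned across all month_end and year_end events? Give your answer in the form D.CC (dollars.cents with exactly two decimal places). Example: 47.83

Answer: 473.63

Derivation:
After 1 (deposit($500)): balance=$1500.00 total_interest=$0.00
After 2 (year_end (apply 8% annual interest)): balance=$1620.00 total_interest=$120.00
After 3 (month_end (apply 3% monthly interest)): balance=$1668.60 total_interest=$168.60
After 4 (month_end (apply 3% monthly interest)): balance=$1718.65 total_interest=$218.65
After 5 (deposit($50)): balance=$1768.65 total_interest=$218.65
After 6 (deposit($500)): balance=$2268.65 total_interest=$218.65
After 7 (month_end (apply 3% monthly interest)): balance=$2336.70 total_interest=$286.70
After 8 (year_end (apply 8% annual interest)): balance=$2523.63 total_interest=$473.63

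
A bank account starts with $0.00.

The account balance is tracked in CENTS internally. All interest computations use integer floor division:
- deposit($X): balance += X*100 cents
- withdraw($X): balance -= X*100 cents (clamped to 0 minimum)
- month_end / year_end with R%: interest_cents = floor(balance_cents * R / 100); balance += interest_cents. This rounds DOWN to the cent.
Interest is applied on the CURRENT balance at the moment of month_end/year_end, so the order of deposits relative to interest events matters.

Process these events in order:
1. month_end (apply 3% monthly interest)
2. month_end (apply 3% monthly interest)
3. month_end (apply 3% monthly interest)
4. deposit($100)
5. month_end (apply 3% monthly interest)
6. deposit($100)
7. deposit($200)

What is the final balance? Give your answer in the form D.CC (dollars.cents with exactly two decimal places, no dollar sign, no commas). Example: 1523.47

After 1 (month_end (apply 3% monthly interest)): balance=$0.00 total_interest=$0.00
After 2 (month_end (apply 3% monthly interest)): balance=$0.00 total_interest=$0.00
After 3 (month_end (apply 3% monthly interest)): balance=$0.00 total_interest=$0.00
After 4 (deposit($100)): balance=$100.00 total_interest=$0.00
After 5 (month_end (apply 3% monthly interest)): balance=$103.00 total_interest=$3.00
After 6 (deposit($100)): balance=$203.00 total_interest=$3.00
After 7 (deposit($200)): balance=$403.00 total_interest=$3.00

Answer: 403.00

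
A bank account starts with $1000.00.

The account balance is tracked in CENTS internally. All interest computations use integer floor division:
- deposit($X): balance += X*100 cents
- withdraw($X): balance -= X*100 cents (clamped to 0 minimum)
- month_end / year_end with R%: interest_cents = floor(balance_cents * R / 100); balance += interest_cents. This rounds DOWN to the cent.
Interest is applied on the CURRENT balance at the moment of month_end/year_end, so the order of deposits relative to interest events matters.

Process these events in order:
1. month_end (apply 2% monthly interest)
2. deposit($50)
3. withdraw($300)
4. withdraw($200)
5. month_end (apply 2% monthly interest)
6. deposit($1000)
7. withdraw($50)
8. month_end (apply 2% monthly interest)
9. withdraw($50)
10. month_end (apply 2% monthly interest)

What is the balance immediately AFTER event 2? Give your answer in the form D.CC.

After 1 (month_end (apply 2% monthly interest)): balance=$1020.00 total_interest=$20.00
After 2 (deposit($50)): balance=$1070.00 total_interest=$20.00

Answer: 1070.00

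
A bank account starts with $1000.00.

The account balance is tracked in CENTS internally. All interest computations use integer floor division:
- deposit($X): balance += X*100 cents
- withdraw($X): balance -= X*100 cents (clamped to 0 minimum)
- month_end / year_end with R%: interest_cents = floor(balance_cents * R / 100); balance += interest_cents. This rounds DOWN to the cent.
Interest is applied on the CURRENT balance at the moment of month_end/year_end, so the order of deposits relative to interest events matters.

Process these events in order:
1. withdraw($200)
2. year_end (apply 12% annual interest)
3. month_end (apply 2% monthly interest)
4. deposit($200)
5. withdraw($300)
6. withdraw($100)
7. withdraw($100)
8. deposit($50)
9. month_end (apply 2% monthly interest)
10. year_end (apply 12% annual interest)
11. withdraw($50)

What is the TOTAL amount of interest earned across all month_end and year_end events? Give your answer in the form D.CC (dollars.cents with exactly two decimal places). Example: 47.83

After 1 (withdraw($200)): balance=$800.00 total_interest=$0.00
After 2 (year_end (apply 12% annual interest)): balance=$896.00 total_interest=$96.00
After 3 (month_end (apply 2% monthly interest)): balance=$913.92 total_interest=$113.92
After 4 (deposit($200)): balance=$1113.92 total_interest=$113.92
After 5 (withdraw($300)): balance=$813.92 total_interest=$113.92
After 6 (withdraw($100)): balance=$713.92 total_interest=$113.92
After 7 (withdraw($100)): balance=$613.92 total_interest=$113.92
After 8 (deposit($50)): balance=$663.92 total_interest=$113.92
After 9 (month_end (apply 2% monthly interest)): balance=$677.19 total_interest=$127.19
After 10 (year_end (apply 12% annual interest)): balance=$758.45 total_interest=$208.45
After 11 (withdraw($50)): balance=$708.45 total_interest=$208.45

Answer: 208.45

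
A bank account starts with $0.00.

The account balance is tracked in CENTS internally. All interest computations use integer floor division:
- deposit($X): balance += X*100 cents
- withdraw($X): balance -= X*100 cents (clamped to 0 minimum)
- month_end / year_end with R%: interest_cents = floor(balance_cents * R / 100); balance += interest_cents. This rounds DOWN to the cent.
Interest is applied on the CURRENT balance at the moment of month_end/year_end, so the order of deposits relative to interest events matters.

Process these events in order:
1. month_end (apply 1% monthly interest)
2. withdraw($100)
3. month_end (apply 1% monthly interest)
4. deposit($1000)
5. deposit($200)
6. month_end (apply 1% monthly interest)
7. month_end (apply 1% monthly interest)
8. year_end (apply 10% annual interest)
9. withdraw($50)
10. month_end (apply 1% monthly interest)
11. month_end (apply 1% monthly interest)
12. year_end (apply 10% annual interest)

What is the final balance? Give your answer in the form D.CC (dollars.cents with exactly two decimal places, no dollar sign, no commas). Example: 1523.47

After 1 (month_end (apply 1% monthly interest)): balance=$0.00 total_interest=$0.00
After 2 (withdraw($100)): balance=$0.00 total_interest=$0.00
After 3 (month_end (apply 1% monthly interest)): balance=$0.00 total_interest=$0.00
After 4 (deposit($1000)): balance=$1000.00 total_interest=$0.00
After 5 (deposit($200)): balance=$1200.00 total_interest=$0.00
After 6 (month_end (apply 1% monthly interest)): balance=$1212.00 total_interest=$12.00
After 7 (month_end (apply 1% monthly interest)): balance=$1224.12 total_interest=$24.12
After 8 (year_end (apply 10% annual interest)): balance=$1346.53 total_interest=$146.53
After 9 (withdraw($50)): balance=$1296.53 total_interest=$146.53
After 10 (month_end (apply 1% monthly interest)): balance=$1309.49 total_interest=$159.49
After 11 (month_end (apply 1% monthly interest)): balance=$1322.58 total_interest=$172.58
After 12 (year_end (apply 10% annual interest)): balance=$1454.83 total_interest=$304.83

Answer: 1454.83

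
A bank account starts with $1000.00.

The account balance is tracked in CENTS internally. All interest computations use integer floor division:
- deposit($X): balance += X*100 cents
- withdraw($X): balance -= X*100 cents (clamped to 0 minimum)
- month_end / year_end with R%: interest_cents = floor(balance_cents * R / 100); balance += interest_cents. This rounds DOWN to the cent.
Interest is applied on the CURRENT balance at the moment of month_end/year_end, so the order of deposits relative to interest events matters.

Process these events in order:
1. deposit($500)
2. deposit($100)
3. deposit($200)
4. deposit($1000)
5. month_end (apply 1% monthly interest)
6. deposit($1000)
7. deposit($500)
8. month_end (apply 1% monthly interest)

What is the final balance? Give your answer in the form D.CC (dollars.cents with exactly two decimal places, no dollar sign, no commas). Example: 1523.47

Answer: 4371.28

Derivation:
After 1 (deposit($500)): balance=$1500.00 total_interest=$0.00
After 2 (deposit($100)): balance=$1600.00 total_interest=$0.00
After 3 (deposit($200)): balance=$1800.00 total_interest=$0.00
After 4 (deposit($1000)): balance=$2800.00 total_interest=$0.00
After 5 (month_end (apply 1% monthly interest)): balance=$2828.00 total_interest=$28.00
After 6 (deposit($1000)): balance=$3828.00 total_interest=$28.00
After 7 (deposit($500)): balance=$4328.00 total_interest=$28.00
After 8 (month_end (apply 1% monthly interest)): balance=$4371.28 total_interest=$71.28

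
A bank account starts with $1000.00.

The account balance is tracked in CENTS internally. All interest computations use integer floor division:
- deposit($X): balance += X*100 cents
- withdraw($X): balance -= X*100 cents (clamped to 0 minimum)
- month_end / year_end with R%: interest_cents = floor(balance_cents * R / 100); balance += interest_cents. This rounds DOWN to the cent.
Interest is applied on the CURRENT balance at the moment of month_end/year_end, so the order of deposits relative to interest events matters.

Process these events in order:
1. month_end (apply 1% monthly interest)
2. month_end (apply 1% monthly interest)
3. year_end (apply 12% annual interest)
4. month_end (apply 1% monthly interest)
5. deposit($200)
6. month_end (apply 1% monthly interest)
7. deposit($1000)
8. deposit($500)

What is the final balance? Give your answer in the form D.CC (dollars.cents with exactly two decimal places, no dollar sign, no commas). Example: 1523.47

After 1 (month_end (apply 1% monthly interest)): balance=$1010.00 total_interest=$10.00
After 2 (month_end (apply 1% monthly interest)): balance=$1020.10 total_interest=$20.10
After 3 (year_end (apply 12% annual interest)): balance=$1142.51 total_interest=$142.51
After 4 (month_end (apply 1% monthly interest)): balance=$1153.93 total_interest=$153.93
After 5 (deposit($200)): balance=$1353.93 total_interest=$153.93
After 6 (month_end (apply 1% monthly interest)): balance=$1367.46 total_interest=$167.46
After 7 (deposit($1000)): balance=$2367.46 total_interest=$167.46
After 8 (deposit($500)): balance=$2867.46 total_interest=$167.46

Answer: 2867.46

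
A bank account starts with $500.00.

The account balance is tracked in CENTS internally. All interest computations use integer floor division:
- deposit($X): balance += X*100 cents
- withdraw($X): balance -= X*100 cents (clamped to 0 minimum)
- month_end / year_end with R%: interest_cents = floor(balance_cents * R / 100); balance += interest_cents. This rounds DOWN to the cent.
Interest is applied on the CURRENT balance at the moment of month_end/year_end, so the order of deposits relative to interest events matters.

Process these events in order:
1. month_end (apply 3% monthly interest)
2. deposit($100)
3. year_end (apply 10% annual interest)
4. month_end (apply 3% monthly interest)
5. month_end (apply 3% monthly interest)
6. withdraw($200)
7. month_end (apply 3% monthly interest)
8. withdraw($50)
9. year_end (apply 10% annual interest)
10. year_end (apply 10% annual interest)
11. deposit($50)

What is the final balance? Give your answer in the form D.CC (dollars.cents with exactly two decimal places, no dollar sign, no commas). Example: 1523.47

Answer: 634.69

Derivation:
After 1 (month_end (apply 3% monthly interest)): balance=$515.00 total_interest=$15.00
After 2 (deposit($100)): balance=$615.00 total_interest=$15.00
After 3 (year_end (apply 10% annual interest)): balance=$676.50 total_interest=$76.50
After 4 (month_end (apply 3% monthly interest)): balance=$696.79 total_interest=$96.79
After 5 (month_end (apply 3% monthly interest)): balance=$717.69 total_interest=$117.69
After 6 (withdraw($200)): balance=$517.69 total_interest=$117.69
After 7 (month_end (apply 3% monthly interest)): balance=$533.22 total_interest=$133.22
After 8 (withdraw($50)): balance=$483.22 total_interest=$133.22
After 9 (year_end (apply 10% annual interest)): balance=$531.54 total_interest=$181.54
After 10 (year_end (apply 10% annual interest)): balance=$584.69 total_interest=$234.69
After 11 (deposit($50)): balance=$634.69 total_interest=$234.69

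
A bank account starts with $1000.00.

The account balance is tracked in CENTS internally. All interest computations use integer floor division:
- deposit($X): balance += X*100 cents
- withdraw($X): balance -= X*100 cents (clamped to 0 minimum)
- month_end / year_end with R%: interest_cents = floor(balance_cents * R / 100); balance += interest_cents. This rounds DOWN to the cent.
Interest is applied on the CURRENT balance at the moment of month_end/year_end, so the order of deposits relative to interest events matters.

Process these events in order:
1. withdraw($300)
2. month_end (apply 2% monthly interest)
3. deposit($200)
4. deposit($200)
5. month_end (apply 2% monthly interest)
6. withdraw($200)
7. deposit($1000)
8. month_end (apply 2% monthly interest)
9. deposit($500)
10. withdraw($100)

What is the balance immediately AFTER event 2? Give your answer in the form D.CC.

Answer: 714.00

Derivation:
After 1 (withdraw($300)): balance=$700.00 total_interest=$0.00
After 2 (month_end (apply 2% monthly interest)): balance=$714.00 total_interest=$14.00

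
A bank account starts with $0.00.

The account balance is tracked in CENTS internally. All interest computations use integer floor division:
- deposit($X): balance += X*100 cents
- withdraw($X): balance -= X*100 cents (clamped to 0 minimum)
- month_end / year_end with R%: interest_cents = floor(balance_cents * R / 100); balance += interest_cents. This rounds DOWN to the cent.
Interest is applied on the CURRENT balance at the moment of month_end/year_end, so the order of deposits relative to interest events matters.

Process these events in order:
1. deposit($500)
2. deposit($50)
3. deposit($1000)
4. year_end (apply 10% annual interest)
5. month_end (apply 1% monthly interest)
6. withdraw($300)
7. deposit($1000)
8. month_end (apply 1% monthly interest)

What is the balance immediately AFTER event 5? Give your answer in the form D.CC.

Answer: 1722.05

Derivation:
After 1 (deposit($500)): balance=$500.00 total_interest=$0.00
After 2 (deposit($50)): balance=$550.00 total_interest=$0.00
After 3 (deposit($1000)): balance=$1550.00 total_interest=$0.00
After 4 (year_end (apply 10% annual interest)): balance=$1705.00 total_interest=$155.00
After 5 (month_end (apply 1% monthly interest)): balance=$1722.05 total_interest=$172.05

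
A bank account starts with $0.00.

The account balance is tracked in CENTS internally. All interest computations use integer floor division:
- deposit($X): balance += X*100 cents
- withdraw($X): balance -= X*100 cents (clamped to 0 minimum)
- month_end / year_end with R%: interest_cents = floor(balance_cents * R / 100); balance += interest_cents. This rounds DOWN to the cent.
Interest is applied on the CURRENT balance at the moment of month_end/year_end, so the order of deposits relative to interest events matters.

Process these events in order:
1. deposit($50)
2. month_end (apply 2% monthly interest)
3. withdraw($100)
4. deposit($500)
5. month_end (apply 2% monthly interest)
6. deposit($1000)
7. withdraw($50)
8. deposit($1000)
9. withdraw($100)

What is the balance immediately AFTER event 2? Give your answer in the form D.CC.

Answer: 51.00

Derivation:
After 1 (deposit($50)): balance=$50.00 total_interest=$0.00
After 2 (month_end (apply 2% monthly interest)): balance=$51.00 total_interest=$1.00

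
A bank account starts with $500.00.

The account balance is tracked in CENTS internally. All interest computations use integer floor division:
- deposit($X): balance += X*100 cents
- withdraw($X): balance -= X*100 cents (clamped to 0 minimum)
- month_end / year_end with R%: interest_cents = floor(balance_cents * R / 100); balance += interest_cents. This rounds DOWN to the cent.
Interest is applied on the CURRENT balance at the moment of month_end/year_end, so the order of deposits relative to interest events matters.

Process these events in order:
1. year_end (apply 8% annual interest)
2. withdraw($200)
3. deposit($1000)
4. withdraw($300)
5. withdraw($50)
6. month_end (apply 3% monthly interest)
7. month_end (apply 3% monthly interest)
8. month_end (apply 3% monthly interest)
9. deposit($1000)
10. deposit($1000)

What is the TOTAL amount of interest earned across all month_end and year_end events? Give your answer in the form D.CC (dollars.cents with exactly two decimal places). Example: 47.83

After 1 (year_end (apply 8% annual interest)): balance=$540.00 total_interest=$40.00
After 2 (withdraw($200)): balance=$340.00 total_interest=$40.00
After 3 (deposit($1000)): balance=$1340.00 total_interest=$40.00
After 4 (withdraw($300)): balance=$1040.00 total_interest=$40.00
After 5 (withdraw($50)): balance=$990.00 total_interest=$40.00
After 6 (month_end (apply 3% monthly interest)): balance=$1019.70 total_interest=$69.70
After 7 (month_end (apply 3% monthly interest)): balance=$1050.29 total_interest=$100.29
After 8 (month_end (apply 3% monthly interest)): balance=$1081.79 total_interest=$131.79
After 9 (deposit($1000)): balance=$2081.79 total_interest=$131.79
After 10 (deposit($1000)): balance=$3081.79 total_interest=$131.79

Answer: 131.79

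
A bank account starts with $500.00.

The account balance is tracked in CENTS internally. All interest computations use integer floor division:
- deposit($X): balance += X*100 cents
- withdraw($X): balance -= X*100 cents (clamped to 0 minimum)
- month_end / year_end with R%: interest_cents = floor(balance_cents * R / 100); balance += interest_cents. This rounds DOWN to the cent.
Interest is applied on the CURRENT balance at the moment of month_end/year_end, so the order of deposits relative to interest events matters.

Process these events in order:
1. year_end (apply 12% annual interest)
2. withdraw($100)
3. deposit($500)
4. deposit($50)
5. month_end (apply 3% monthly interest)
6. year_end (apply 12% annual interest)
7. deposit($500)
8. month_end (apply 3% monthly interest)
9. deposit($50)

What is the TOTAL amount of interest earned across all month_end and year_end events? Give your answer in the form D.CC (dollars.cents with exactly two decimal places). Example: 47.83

After 1 (year_end (apply 12% annual interest)): balance=$560.00 total_interest=$60.00
After 2 (withdraw($100)): balance=$460.00 total_interest=$60.00
After 3 (deposit($500)): balance=$960.00 total_interest=$60.00
After 4 (deposit($50)): balance=$1010.00 total_interest=$60.00
After 5 (month_end (apply 3% monthly interest)): balance=$1040.30 total_interest=$90.30
After 6 (year_end (apply 12% annual interest)): balance=$1165.13 total_interest=$215.13
After 7 (deposit($500)): balance=$1665.13 total_interest=$215.13
After 8 (month_end (apply 3% monthly interest)): balance=$1715.08 total_interest=$265.08
After 9 (deposit($50)): balance=$1765.08 total_interest=$265.08

Answer: 265.08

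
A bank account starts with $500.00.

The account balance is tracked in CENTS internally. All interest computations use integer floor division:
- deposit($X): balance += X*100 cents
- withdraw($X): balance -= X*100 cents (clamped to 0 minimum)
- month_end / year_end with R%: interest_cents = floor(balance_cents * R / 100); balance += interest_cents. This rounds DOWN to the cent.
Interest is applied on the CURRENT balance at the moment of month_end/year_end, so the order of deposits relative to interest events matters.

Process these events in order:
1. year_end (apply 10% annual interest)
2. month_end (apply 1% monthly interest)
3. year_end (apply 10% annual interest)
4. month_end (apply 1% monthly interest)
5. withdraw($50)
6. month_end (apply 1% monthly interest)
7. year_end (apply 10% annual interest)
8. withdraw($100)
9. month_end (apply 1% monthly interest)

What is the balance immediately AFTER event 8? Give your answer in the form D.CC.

Answer: 530.11

Derivation:
After 1 (year_end (apply 10% annual interest)): balance=$550.00 total_interest=$50.00
After 2 (month_end (apply 1% monthly interest)): balance=$555.50 total_interest=$55.50
After 3 (year_end (apply 10% annual interest)): balance=$611.05 total_interest=$111.05
After 4 (month_end (apply 1% monthly interest)): balance=$617.16 total_interest=$117.16
After 5 (withdraw($50)): balance=$567.16 total_interest=$117.16
After 6 (month_end (apply 1% monthly interest)): balance=$572.83 total_interest=$122.83
After 7 (year_end (apply 10% annual interest)): balance=$630.11 total_interest=$180.11
After 8 (withdraw($100)): balance=$530.11 total_interest=$180.11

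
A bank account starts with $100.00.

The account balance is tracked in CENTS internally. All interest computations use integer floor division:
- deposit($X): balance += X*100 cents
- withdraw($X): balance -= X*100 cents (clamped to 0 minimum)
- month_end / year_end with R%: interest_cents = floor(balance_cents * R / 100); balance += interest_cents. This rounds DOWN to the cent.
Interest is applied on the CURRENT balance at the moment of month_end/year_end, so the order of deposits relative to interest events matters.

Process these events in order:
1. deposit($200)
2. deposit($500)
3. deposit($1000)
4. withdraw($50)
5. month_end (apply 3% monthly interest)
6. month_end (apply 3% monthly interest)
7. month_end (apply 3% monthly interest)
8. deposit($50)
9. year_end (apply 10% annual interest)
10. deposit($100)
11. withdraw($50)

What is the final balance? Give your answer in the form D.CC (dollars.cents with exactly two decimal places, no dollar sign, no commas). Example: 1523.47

Answer: 2208.48

Derivation:
After 1 (deposit($200)): balance=$300.00 total_interest=$0.00
After 2 (deposit($500)): balance=$800.00 total_interest=$0.00
After 3 (deposit($1000)): balance=$1800.00 total_interest=$0.00
After 4 (withdraw($50)): balance=$1750.00 total_interest=$0.00
After 5 (month_end (apply 3% monthly interest)): balance=$1802.50 total_interest=$52.50
After 6 (month_end (apply 3% monthly interest)): balance=$1856.57 total_interest=$106.57
After 7 (month_end (apply 3% monthly interest)): balance=$1912.26 total_interest=$162.26
After 8 (deposit($50)): balance=$1962.26 total_interest=$162.26
After 9 (year_end (apply 10% annual interest)): balance=$2158.48 total_interest=$358.48
After 10 (deposit($100)): balance=$2258.48 total_interest=$358.48
After 11 (withdraw($50)): balance=$2208.48 total_interest=$358.48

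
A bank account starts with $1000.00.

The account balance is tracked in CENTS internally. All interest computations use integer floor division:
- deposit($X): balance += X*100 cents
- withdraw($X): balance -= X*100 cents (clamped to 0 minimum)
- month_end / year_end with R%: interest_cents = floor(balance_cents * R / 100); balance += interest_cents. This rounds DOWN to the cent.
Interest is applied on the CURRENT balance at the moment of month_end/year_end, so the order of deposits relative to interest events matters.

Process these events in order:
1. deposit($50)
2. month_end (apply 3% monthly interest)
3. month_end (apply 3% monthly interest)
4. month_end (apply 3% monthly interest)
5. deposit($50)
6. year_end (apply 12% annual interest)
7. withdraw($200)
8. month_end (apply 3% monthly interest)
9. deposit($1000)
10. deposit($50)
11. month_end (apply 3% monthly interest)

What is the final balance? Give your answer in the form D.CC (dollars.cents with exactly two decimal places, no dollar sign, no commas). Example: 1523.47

Answer: 2292.01

Derivation:
After 1 (deposit($50)): balance=$1050.00 total_interest=$0.00
After 2 (month_end (apply 3% monthly interest)): balance=$1081.50 total_interest=$31.50
After 3 (month_end (apply 3% monthly interest)): balance=$1113.94 total_interest=$63.94
After 4 (month_end (apply 3% monthly interest)): balance=$1147.35 total_interest=$97.35
After 5 (deposit($50)): balance=$1197.35 total_interest=$97.35
After 6 (year_end (apply 12% annual interest)): balance=$1341.03 total_interest=$241.03
After 7 (withdraw($200)): balance=$1141.03 total_interest=$241.03
After 8 (month_end (apply 3% monthly interest)): balance=$1175.26 total_interest=$275.26
After 9 (deposit($1000)): balance=$2175.26 total_interest=$275.26
After 10 (deposit($50)): balance=$2225.26 total_interest=$275.26
After 11 (month_end (apply 3% monthly interest)): balance=$2292.01 total_interest=$342.01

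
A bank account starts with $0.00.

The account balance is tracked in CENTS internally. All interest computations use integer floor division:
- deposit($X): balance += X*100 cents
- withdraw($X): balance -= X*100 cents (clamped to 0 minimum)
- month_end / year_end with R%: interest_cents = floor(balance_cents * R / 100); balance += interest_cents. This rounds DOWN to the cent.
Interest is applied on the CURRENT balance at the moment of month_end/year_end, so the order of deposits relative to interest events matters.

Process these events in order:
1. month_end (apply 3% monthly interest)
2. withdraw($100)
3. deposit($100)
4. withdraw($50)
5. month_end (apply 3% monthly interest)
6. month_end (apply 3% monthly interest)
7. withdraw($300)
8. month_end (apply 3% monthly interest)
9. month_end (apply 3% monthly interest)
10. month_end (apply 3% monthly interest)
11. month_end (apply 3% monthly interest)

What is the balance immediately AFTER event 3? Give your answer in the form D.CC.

Answer: 100.00

Derivation:
After 1 (month_end (apply 3% monthly interest)): balance=$0.00 total_interest=$0.00
After 2 (withdraw($100)): balance=$0.00 total_interest=$0.00
After 3 (deposit($100)): balance=$100.00 total_interest=$0.00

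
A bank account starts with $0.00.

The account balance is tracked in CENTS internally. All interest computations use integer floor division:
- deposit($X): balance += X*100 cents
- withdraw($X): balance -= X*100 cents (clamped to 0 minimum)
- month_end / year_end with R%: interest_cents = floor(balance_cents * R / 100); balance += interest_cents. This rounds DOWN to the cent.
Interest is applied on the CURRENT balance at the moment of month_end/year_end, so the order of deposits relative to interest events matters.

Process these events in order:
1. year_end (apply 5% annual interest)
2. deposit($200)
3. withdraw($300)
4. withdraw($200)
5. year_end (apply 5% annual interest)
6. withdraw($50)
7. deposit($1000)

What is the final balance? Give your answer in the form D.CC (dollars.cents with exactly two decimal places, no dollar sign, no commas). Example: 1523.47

After 1 (year_end (apply 5% annual interest)): balance=$0.00 total_interest=$0.00
After 2 (deposit($200)): balance=$200.00 total_interest=$0.00
After 3 (withdraw($300)): balance=$0.00 total_interest=$0.00
After 4 (withdraw($200)): balance=$0.00 total_interest=$0.00
After 5 (year_end (apply 5% annual interest)): balance=$0.00 total_interest=$0.00
After 6 (withdraw($50)): balance=$0.00 total_interest=$0.00
After 7 (deposit($1000)): balance=$1000.00 total_interest=$0.00

Answer: 1000.00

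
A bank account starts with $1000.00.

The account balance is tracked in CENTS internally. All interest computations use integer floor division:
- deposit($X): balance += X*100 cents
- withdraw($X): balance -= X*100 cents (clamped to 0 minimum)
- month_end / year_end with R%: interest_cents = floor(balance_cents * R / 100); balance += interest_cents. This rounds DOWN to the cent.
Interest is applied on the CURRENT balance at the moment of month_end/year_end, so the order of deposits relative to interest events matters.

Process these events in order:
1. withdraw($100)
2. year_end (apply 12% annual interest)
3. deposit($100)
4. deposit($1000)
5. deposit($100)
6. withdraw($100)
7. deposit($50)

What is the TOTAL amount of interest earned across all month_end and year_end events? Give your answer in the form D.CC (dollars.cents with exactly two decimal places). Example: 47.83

After 1 (withdraw($100)): balance=$900.00 total_interest=$0.00
After 2 (year_end (apply 12% annual interest)): balance=$1008.00 total_interest=$108.00
After 3 (deposit($100)): balance=$1108.00 total_interest=$108.00
After 4 (deposit($1000)): balance=$2108.00 total_interest=$108.00
After 5 (deposit($100)): balance=$2208.00 total_interest=$108.00
After 6 (withdraw($100)): balance=$2108.00 total_interest=$108.00
After 7 (deposit($50)): balance=$2158.00 total_interest=$108.00

Answer: 108.00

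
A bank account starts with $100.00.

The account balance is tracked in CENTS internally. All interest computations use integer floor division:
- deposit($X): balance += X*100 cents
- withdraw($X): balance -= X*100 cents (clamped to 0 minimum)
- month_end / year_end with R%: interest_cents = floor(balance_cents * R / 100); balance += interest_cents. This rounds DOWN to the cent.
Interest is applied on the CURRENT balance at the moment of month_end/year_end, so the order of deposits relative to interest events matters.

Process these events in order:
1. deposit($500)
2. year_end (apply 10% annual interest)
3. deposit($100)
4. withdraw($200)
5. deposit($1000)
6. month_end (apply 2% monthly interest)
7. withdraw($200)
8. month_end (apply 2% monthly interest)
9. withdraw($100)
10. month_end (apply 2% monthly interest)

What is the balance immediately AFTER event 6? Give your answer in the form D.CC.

Answer: 1591.20

Derivation:
After 1 (deposit($500)): balance=$600.00 total_interest=$0.00
After 2 (year_end (apply 10% annual interest)): balance=$660.00 total_interest=$60.00
After 3 (deposit($100)): balance=$760.00 total_interest=$60.00
After 4 (withdraw($200)): balance=$560.00 total_interest=$60.00
After 5 (deposit($1000)): balance=$1560.00 total_interest=$60.00
After 6 (month_end (apply 2% monthly interest)): balance=$1591.20 total_interest=$91.20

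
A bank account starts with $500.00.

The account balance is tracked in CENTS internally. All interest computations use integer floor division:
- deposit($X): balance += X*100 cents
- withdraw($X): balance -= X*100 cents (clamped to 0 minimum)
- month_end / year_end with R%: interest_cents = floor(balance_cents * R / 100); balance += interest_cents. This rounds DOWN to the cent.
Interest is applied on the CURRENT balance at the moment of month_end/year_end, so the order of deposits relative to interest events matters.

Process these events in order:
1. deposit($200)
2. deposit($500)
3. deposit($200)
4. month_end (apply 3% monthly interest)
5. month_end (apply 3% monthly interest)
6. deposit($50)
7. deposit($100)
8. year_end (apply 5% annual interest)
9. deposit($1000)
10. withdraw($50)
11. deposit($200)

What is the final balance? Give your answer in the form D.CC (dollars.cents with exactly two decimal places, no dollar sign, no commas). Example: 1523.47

After 1 (deposit($200)): balance=$700.00 total_interest=$0.00
After 2 (deposit($500)): balance=$1200.00 total_interest=$0.00
After 3 (deposit($200)): balance=$1400.00 total_interest=$0.00
After 4 (month_end (apply 3% monthly interest)): balance=$1442.00 total_interest=$42.00
After 5 (month_end (apply 3% monthly interest)): balance=$1485.26 total_interest=$85.26
After 6 (deposit($50)): balance=$1535.26 total_interest=$85.26
After 7 (deposit($100)): balance=$1635.26 total_interest=$85.26
After 8 (year_end (apply 5% annual interest)): balance=$1717.02 total_interest=$167.02
After 9 (deposit($1000)): balance=$2717.02 total_interest=$167.02
After 10 (withdraw($50)): balance=$2667.02 total_interest=$167.02
After 11 (deposit($200)): balance=$2867.02 total_interest=$167.02

Answer: 2867.02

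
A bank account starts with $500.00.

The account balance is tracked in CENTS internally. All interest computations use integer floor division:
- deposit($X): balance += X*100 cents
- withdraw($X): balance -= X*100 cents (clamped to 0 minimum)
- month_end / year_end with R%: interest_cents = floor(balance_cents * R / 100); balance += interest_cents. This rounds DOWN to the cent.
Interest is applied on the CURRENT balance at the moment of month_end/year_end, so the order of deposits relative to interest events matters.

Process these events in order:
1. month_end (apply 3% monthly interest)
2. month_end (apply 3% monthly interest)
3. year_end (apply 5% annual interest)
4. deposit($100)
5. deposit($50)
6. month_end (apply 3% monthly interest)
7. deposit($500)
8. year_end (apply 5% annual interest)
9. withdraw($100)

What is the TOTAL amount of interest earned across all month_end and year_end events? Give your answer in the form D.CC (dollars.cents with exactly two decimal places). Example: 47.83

Answer: 139.57

Derivation:
After 1 (month_end (apply 3% monthly interest)): balance=$515.00 total_interest=$15.00
After 2 (month_end (apply 3% monthly interest)): balance=$530.45 total_interest=$30.45
After 3 (year_end (apply 5% annual interest)): balance=$556.97 total_interest=$56.97
After 4 (deposit($100)): balance=$656.97 total_interest=$56.97
After 5 (deposit($50)): balance=$706.97 total_interest=$56.97
After 6 (month_end (apply 3% monthly interest)): balance=$728.17 total_interest=$78.17
After 7 (deposit($500)): balance=$1228.17 total_interest=$78.17
After 8 (year_end (apply 5% annual interest)): balance=$1289.57 total_interest=$139.57
After 9 (withdraw($100)): balance=$1189.57 total_interest=$139.57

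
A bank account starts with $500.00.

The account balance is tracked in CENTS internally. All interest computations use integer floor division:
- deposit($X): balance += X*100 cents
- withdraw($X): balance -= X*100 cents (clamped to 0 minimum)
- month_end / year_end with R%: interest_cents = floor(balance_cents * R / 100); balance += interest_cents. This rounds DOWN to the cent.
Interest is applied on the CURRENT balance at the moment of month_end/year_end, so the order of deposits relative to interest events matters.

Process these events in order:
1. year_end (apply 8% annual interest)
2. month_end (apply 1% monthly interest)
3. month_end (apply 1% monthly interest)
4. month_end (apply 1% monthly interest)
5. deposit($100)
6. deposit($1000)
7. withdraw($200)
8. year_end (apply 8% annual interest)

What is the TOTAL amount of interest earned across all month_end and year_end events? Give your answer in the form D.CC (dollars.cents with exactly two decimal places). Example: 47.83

Answer: 172.85

Derivation:
After 1 (year_end (apply 8% annual interest)): balance=$540.00 total_interest=$40.00
After 2 (month_end (apply 1% monthly interest)): balance=$545.40 total_interest=$45.40
After 3 (month_end (apply 1% monthly interest)): balance=$550.85 total_interest=$50.85
After 4 (month_end (apply 1% monthly interest)): balance=$556.35 total_interest=$56.35
After 5 (deposit($100)): balance=$656.35 total_interest=$56.35
After 6 (deposit($1000)): balance=$1656.35 total_interest=$56.35
After 7 (withdraw($200)): balance=$1456.35 total_interest=$56.35
After 8 (year_end (apply 8% annual interest)): balance=$1572.85 total_interest=$172.85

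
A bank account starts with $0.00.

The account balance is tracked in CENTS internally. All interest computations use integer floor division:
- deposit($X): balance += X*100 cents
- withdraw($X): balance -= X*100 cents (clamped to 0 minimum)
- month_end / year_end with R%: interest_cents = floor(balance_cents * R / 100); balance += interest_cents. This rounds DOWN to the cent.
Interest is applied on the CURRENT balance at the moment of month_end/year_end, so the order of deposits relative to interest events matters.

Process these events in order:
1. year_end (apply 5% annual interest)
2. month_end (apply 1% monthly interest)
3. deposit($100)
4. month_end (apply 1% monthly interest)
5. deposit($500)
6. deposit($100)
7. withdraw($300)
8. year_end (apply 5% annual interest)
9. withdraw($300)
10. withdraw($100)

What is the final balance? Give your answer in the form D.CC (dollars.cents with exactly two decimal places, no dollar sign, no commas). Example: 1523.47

Answer: 21.05

Derivation:
After 1 (year_end (apply 5% annual interest)): balance=$0.00 total_interest=$0.00
After 2 (month_end (apply 1% monthly interest)): balance=$0.00 total_interest=$0.00
After 3 (deposit($100)): balance=$100.00 total_interest=$0.00
After 4 (month_end (apply 1% monthly interest)): balance=$101.00 total_interest=$1.00
After 5 (deposit($500)): balance=$601.00 total_interest=$1.00
After 6 (deposit($100)): balance=$701.00 total_interest=$1.00
After 7 (withdraw($300)): balance=$401.00 total_interest=$1.00
After 8 (year_end (apply 5% annual interest)): balance=$421.05 total_interest=$21.05
After 9 (withdraw($300)): balance=$121.05 total_interest=$21.05
After 10 (withdraw($100)): balance=$21.05 total_interest=$21.05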